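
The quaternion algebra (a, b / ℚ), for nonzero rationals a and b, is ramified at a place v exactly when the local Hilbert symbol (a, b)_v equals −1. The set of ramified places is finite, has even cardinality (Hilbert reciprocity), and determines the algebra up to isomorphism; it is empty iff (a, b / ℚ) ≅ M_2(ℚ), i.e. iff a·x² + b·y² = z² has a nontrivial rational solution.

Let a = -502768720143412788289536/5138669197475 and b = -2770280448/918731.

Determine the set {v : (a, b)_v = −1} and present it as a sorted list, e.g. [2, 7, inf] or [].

[2, 3, 11, 23, 29, inf]

(a, b) ≡ (-14674, -44022) mod (ℚ^×)²; places V = {2, 3, 5, 11, 13, 17, 23, 29, 43, ∞}.
(a,b)_17: α=-4, u≡14; β=-4, v≡4 (mod 17); (14|17)=-1, (4|17)=+1; sign (−1)^0·-1^-4·+1^-4 = +1.
(a,b)_5: α=-2, u≡1; β=0, v≡2 (mod 5); (1|5)=+1, (2|5)=-1; sign (−1)^0·+1^0·-1^-2 = +1.
(a,b)_13: α=6, u≡10; β=2, v≡10 (mod 13); (10|13)=+1, (10|13)=+1; sign (−1)^0·+1^2·+1^6 = +1.
(a,b)_23: α=5, u≡6; β=1, v≡6 (mod 23); (6|23)=+1, (6|23)=+1; sign (−1)^1·+1^1·+1^5 = -1.
(a,b)_43: α=-2, u≡26; β=0, v≡35 (mod 43); (26|43)=-1, (35|43)=+1; sign (−1)^0·-1^0·+1^-2 = +1.
(a,b)_29: α=3, u≡22; β=1, v≡12 (mod 29); (22|29)=+1, (12|29)=-1; sign (−1)^0·+1^1·-1^3 = -1.
(a,b)_11: α=-3, u≡8; β=-1, v≡6 (mod 11); (8|11)=-1, (6|11)=-1; sign (−1)^1·-1^-1·-1^-3 = -1.
(a,b)_∞: sgn(-14674)=−, sgn(-44022)=−, so -1.
(a,b)_3: α=4, u≡2; β=1, v≡2 (mod 3); (2|3)=-1, (2|3)=-1; sign (−1)^0·-1^1·-1^4 = -1.
(a,b)_2: α=13, β=13; u≡7, v≡5 (mod 8); ε(u)ε(v)=1·0, αω(v)=13·1, βω(u)=13·0; sum ≡ 1  ⇒  -1.
Ram(-14674, -44022) = {2, 3, 11, 23, 29, ∞}; no ℚ_2-point on the conic.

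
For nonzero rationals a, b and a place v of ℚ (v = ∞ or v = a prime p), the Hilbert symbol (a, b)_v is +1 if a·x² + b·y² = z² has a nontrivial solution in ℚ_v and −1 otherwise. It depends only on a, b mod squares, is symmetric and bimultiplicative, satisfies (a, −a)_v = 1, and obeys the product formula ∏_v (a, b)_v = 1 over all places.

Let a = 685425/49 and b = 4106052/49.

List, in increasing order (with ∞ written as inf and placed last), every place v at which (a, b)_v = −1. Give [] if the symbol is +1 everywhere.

[13, 19, 29, 37]

(a, b) ≡ (27417, 12673) mod (ℚ^×)²; places V = {2, 3, 5, 7, 13, 19, 23, 29, 37, ∞}.
(a,b)_29: α=0, u≡15; β=1, v≡15 (mod 29); (15|29)=-1, (15|29)=-1; sign (−1)^0·-1^1·-1^0 = -1.
(a,b)_23: α=0, u≡16; β=1, v≡7 (mod 23); (16|23)=+1, (7|23)=-1; sign (−1)^0·+1^1·-1^0 = +1.
(a,b)_5: α=2, u≡3; β=0, v≡3 (mod 5); (3|5)=-1, (3|5)=-1; sign (−1)^0·-1^0·-1^2 = +1.
(a,b)_∞: sgn(27417)=+, sgn(12673)=+, so +1.
(a,b)_37: α=1, u≡36; β=0, v≡32 (mod 37); (36|37)=+1, (32|37)=-1; sign (−1)^0·+1^0·-1^1 = -1.
(a,b)_13: α=1, u≡1; β=0, v≡8 (mod 13); (1|13)=+1, (8|13)=-1; sign (−1)^0·+1^0·-1^1 = -1.
(a,b)_3: α=1, u≡1; β=4, v≡1 (mod 3); (1|3)=+1, (1|3)=+1; sign (−1)^0·+1^4·+1^1 = +1.
(a,b)_19: α=1, u≡15; β=1, v≡14 (mod 19); (15|19)=-1, (14|19)=-1; sign (−1)^1·-1^1·-1^1 = -1.
(a,b)_2: α=0, β=2; u≡1, v≡1 (mod 8); ε(u)ε(v)=0·0, αω(v)=0·0, βω(u)=2·0; sum ≡ 0  ⇒  +1.
(a,b)_7: α=-2, u≡6; β=-2, v≡6 (mod 7); (6|7)=-1, (6|7)=-1; sign (−1)^0·-1^-2·-1^-2 = +1.
Ram(27417, 12673) = {13, 19, 29, 37}; no ℚ_13-point on the conic.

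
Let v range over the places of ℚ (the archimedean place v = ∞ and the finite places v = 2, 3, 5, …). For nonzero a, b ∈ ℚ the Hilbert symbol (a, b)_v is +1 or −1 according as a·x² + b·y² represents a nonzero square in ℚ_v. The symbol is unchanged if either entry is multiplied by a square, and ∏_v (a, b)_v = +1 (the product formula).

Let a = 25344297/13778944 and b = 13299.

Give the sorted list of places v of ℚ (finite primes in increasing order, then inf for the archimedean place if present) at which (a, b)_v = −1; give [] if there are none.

(a, b) ≡ (17, 13299) mod (ℚ^×)²; places V = {2, 3, 11, 13, 17, 29, 31, 37, ∞}.
(a,b)_13: α=0, u≡3; β=1, v≡9 (mod 13); (3|13)=+1, (9|13)=+1; sign (−1)^0·+1^1·+1^0 = +1.
(a,b)_31: α=0, u≡15; β=1, v≡26 (mod 31); (15|31)=-1, (26|31)=-1; sign (−1)^0·-1^1·-1^0 = -1.
(a,b)_37: α=2, u≡6; β=0, v≡16 (mod 37); (6|37)=-1, (16|37)=+1; sign (−1)^0·-1^0·+1^2 = +1.
(a,b)_2: α=-14, β=0; u≡1, v≡3 (mod 8); ε(u)ε(v)=0·1, αω(v)=-14·1, βω(u)=0·0; sum ≡ 0  ⇒  +1.
(a,b)_∞: sgn(17)=+, sgn(13299)=+, so +1.
(a,b)_29: α=-2, u≡21; β=0, v≡17 (mod 29); (21|29)=-1, (17|29)=-1; sign (−1)^0·-1^0·-1^-2 = +1.
(a,b)_17: α=1, u≡13; β=0, v≡5 (mod 17); (13|17)=+1, (5|17)=-1; sign (−1)^0·+1^0·-1^1 = -1.
(a,b)_11: α=2, u≡2; β=1, v≡10 (mod 11); (2|11)=-1, (10|11)=-1; sign (−1)^0·-1^1·-1^2 = -1.
(a,b)_3: α=2, u≡2; β=1, v≡2 (mod 3); (2|3)=-1, (2|3)=-1; sign (−1)^0·-1^1·-1^2 = -1.
(17, 13299 / ℚ) ramifies at {3, 11, 17, 31}: a division algebra.

[3, 11, 17, 31]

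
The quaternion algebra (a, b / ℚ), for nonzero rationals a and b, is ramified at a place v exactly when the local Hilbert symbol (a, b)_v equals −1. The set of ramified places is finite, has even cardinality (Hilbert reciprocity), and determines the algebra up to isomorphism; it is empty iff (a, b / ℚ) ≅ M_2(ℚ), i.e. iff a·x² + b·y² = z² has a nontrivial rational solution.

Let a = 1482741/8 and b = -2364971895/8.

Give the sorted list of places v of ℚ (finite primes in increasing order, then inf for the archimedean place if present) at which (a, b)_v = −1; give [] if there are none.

[2, 5, 19, 29]

Mod squares: a ≡ 329498, b ≡ -624910. Check v ∈ {∞, 2, 3, 5, 11, 13, 19, 23, 29}.
v=23: a=23^1·(≡17), b=23^1·(≡2) mod 23; (17|23)=-1, (2|23)=+1; (−1)^{1·1·11}·(-1)^1·(+1)^1 = +1.
v=2: v_2(a)=-3, v_2(b)=-3; units ≡ 5, 1 (mod 8); ε·ε+αω+βω = 0·0+-3·0+-3·1 ≡ 1  ⇒  (a,b)_2 = -1.
v=29: a=29^1·(≡22), b=29^2·(≡8) mod 29; (22|29)=+1, (8|29)=-1; (−1)^{1·2·14}·(+1)^2·(-1)^1 = -1.
v=19: a=19^1·(≡15), b=19^1·(≡15) mod 19; (15|19)=-1, (15|19)=-1; (−1)^{1·1·9}·(-1)^1·(-1)^1 = -1.
v=3: a=3^2·(≡2), b=3^2·(≡2) mod 3; (2|3)=-1, (2|3)=-1; (−1)^{2·2·1}·(-1)^2·(-1)^2 = +1.
v=5: a=5^0·(≡2), b=5^1·(≡2) mod 5; (2|5)=-1, (2|5)=-1; (−1)^{0·1·2}·(-1)^1·(-1)^0 = -1.
v=13: a=13^1·(≡1), b=13^1·(≡4) mod 13; (1|13)=+1, (4|13)=+1; (−1)^{1·1·6}·(+1)^1·(+1)^1 = +1.
v=11: a=11^0·(≡5), b=11^1·(≡1) mod 11; (5|11)=+1, (1|11)=+1; (−1)^{0·1·5}·(+1)^1·(+1)^0 = +1.
v=∞: 329498 > 0 and -624910 < 0  ⇒  (a,b)_∞ = +1.
|Ram(329498, -624910)| = 4, even; anisotropic at {2, 5, 19, 29}.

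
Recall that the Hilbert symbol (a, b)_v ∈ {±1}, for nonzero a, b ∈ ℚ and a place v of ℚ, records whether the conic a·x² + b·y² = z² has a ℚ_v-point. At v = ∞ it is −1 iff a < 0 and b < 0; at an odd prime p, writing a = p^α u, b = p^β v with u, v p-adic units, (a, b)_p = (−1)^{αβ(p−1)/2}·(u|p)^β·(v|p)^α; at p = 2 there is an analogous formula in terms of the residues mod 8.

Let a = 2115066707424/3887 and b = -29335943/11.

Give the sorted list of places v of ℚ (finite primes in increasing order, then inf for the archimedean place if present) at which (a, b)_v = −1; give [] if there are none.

(a, b) ≡ (993922, -893893) mod (ℚ^×)²; places V = {2, 3, 7, 11, 13, 17, 19, 23, 31, 41, 47, 53, ∞}.
(a,b)_23: α=-1, u≡17; β=0, v≡13 (mod 23); (17|23)=-1, (13|23)=+1; sign (−1)^0·-1^0·+1^-1 = +1.
(a,b)_19: α=0, u≡3; β=3, v≡5 (mod 19); (3|19)=-1, (5|19)=+1; sign (−1)^0·-1^3·+1^0 = -1.
(a,b)_13: α=-2, u≡6; β=1, v≡3 (mod 13); (6|13)=-1, (3|13)=+1; sign (−1)^0·-1^1·+1^-2 = -1.
(a,b)_47: α=0, u≡44; β=1, v≡12 (mod 47); (44|47)=-1, (12|47)=+1; sign (−1)^0·-1^1·+1^0 = -1.
(a,b)_17: α=1, u≡6; β=0, v≡2 (mod 17); (6|17)=-1, (2|17)=+1; sign (−1)^0·-1^0·+1^1 = +1.
(a,b)_41: α=1, u≡30; β=0, v≡38 (mod 41); (30|41)=-1, (38|41)=-1; sign (−1)^0·-1^0·-1^1 = -1.
(a,b)_11: α=2, u≡6; β=-1, v≡1 (mod 11); (6|11)=-1, (1|11)=+1; sign (−1)^0·-1^-1·+1^2 = -1.
(a,b)_∞: sgn(993922)=+, sgn(-893893)=−, so +1.
(a,b)_53: α=2, u≡1; β=0, v≡32 (mod 53); (1|53)=+1, (32|53)=-1; sign (−1)^0·+1^0·-1^2 = +1.
(a,b)_7: α=0, u≡3; β=1, v≡4 (mod 7); (3|7)=-1, (4|7)=+1; sign (−1)^0·-1^1·+1^0 = -1.
(a,b)_2: α=5, β=0; u≡1, v≡3 (mod 8); ε(u)ε(v)=0·1, αω(v)=5·1, βω(u)=0·0; sum ≡ 1  ⇒  -1.
(a,b)_3: α=2, u≡1; β=0, v≡2 (mod 3); (1|3)=+1, (2|3)=-1; sign (−1)^0·+1^0·-1^2 = +1.
(a,b)_31: α=1, u≡2; β=0, v≡12 (mod 31); (2|31)=+1, (12|31)=-1; sign (−1)^0·+1^0·-1^1 = -1.
|Ram(993922, -893893)| = 8, even; anisotropic at {2, 7, 11, 13, 19, 31, 41, 47}.

[2, 7, 11, 13, 19, 31, 41, 47]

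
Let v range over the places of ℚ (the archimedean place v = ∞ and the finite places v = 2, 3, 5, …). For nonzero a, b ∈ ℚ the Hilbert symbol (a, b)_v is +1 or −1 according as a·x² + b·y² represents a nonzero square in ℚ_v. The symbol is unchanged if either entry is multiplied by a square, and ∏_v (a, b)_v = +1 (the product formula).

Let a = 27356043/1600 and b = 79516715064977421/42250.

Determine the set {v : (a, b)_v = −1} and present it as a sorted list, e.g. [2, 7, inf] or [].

Mod squares: a ≡ 226083, b ≡ 22610. Check v ∈ {∞, 2, 3, 5, 7, 11, 13, 17, 19, 31}.
v=13: a=13^1·(≡1), b=13^-2·(≡12) mod 13; (1|13)=+1, (12|13)=+1; (−1)^{1·-2·6}·(+1)^-2·(+1)^1 = +1.
v=7: a=7^0·(≡2), b=7^1·(≡3) mod 7; (2|7)=+1, (3|7)=-1; (−1)^{0·1·3}·(+1)^1·(-1)^0 = +1.
v=5: a=5^-2·(≡2), b=5^-3·(≡2) mod 5; (2|5)=-1, (2|5)=-1; (−1)^{-2·-3·2}·(-1)^-3·(-1)^-2 = -1.
v=11: a=11^3·(≡1), b=11^4·(≡4) mod 11; (1|11)=+1, (4|11)=+1; (−1)^{3·4·5}·(+1)^4·(+1)^3 = +1.
v=∞: 226083 > 0 and 22610 > 0  ⇒  (a,b)_∞ = +1.
v=17: a=17^1·(≡5), b=17^3·(≡15) mod 17; (5|17)=-1, (15|17)=+1; (−1)^{1·3·8}·(-1)^3·(+1)^1 = -1.
v=2: v_2(a)=-6, v_2(b)=-1; units ≡ 3, 1 (mod 8); ε·ε+αω+βω = 1·0+-6·0+-1·1 ≡ 1  ⇒  (a,b)_2 = -1.
v=3: a=3^1·(≡1), b=3^2·(≡2) mod 3; (1|3)=+1, (2|3)=-1; (−1)^{1·2·1}·(+1)^2·(-1)^1 = -1.
v=31: a=31^1·(≡2), b=31^4·(≡13) mod 31; (2|31)=+1, (13|31)=-1; (−1)^{1·4·15}·(+1)^4·(-1)^1 = -1.
v=19: a=19^0·(≡13), b=19^1·(≡8) mod 19; (13|19)=-1, (8|19)=-1; (−1)^{0·1·9}·(-1)^1·(-1)^0 = -1.
(226083, 22610 / ℚ) ramifies at {2, 3, 5, 17, 19, 31}: a division algebra.

[2, 3, 5, 17, 19, 31]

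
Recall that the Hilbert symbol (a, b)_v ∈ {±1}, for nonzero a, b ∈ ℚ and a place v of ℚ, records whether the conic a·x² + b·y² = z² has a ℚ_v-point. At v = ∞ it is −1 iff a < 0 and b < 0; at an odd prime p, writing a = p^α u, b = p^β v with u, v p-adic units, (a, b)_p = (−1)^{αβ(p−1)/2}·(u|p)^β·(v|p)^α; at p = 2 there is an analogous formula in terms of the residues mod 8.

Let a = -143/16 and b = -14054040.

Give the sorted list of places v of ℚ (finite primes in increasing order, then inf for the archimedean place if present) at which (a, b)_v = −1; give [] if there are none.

[5, inf]

Mod squares: a ≡ -143, b ≡ -2310. Check v ∈ {∞, 2, 3, 5, 7, 11, 13}.
v=13: a=13^1·(≡5), b=13^2·(≡1) mod 13; (5|13)=-1, (1|13)=+1; (−1)^{1·2·6}·(-1)^2·(+1)^1 = +1.
v=3: a=3^0·(≡1), b=3^3·(≡1) mod 3; (1|3)=+1, (1|3)=+1; (−1)^{0·3·1}·(+1)^3·(+1)^0 = +1.
v=∞: -143 < 0 and -2310 < 0  ⇒  (a,b)_∞ = -1.
v=7: a=7^0·(≡2), b=7^1·(≡6) mod 7; (2|7)=+1, (6|7)=-1; (−1)^{0·1·3}·(+1)^1·(-1)^0 = +1.
v=5: a=5^0·(≡2), b=5^1·(≡2) mod 5; (2|5)=-1, (2|5)=-1; (−1)^{0·1·2}·(-1)^1·(-1)^0 = -1.
v=2: v_2(a)=-4, v_2(b)=3; units ≡ 1, 5 (mod 8); ε·ε+αω+βω = 0·0+-4·1+3·0 ≡ 0  ⇒  (a,b)_2 = +1.
v=11: a=11^1·(≡4), b=11^1·(≡10) mod 11; (4|11)=+1, (10|11)=-1; (−1)^{1·1·5}·(+1)^1·(-1)^1 = +1.
|Ram(-143, -2310)| = 2, even; anisotropic at {5, ∞}.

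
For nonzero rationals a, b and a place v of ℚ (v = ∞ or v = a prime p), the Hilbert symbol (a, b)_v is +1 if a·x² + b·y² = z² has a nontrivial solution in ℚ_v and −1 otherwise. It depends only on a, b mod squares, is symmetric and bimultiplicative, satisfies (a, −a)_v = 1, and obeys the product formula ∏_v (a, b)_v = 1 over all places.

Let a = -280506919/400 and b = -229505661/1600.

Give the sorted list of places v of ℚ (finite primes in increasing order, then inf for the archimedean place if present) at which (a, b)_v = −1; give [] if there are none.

(a, b) ≡ (-391, -4301) mod (ℚ^×)²; places V = {2, 3, 5, 7, 11, 17, 23, ∞}.
(a,b)_2: α=-4, β=-6; u≡1, v≡3 (mod 8); ε(u)ε(v)=0·1, αω(v)=-4·1, βω(u)=-6·0; sum ≡ 0  ⇒  +1.
(a,b)_11: α=4, u≡9; β=3, v≡1 (mod 11); (9|11)=+1, (1|11)=+1; sign (−1)^0·+1^3·+1^4 = +1.
(a,b)_7: α=2, u≡4; β=2, v≡4 (mod 7); (4|7)=+1, (4|7)=+1; sign (−1)^0·+1^2·+1^2 = +1.
(a,b)_3: α=0, u≡2; β=2, v≡1 (mod 3); (2|3)=-1, (1|3)=+1; sign (−1)^0·-1^2·+1^0 = +1.
(a,b)_23: α=1, u≡3; β=1, v≡21 (mod 23); (3|23)=+1, (21|23)=-1; sign (−1)^1·+1^1·-1^1 = +1.
(a,b)_17: α=1, u≡11; β=1, v≡15 (mod 17); (11|17)=-1, (15|17)=+1; sign (−1)^0·-1^1·+1^1 = -1.
(a,b)_∞: sgn(-391)=−, sgn(-4301)=−, so -1.
(a,b)_5: α=-2, u≡1; β=-2, v≡1 (mod 5); (1|5)=+1, (1|5)=+1; sign (−1)^0·+1^-2·+1^-2 = +1.
Ram(-391, -4301) = {17, ∞}; no ℚ_17-point on the conic.

[17, inf]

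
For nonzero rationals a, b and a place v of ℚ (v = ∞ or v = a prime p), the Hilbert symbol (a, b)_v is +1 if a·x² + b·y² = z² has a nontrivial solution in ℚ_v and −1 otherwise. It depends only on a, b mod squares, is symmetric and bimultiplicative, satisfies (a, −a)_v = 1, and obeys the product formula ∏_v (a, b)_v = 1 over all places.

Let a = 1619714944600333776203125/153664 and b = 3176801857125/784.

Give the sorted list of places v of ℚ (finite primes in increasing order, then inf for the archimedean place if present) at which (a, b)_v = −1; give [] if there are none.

[5, 13, 41, 47]

(a, b) ≡ (13, 83545085) mod (ℚ^×)²; places V = {2, 3, 5, 7, 13, 23, 29, 41, 47, ∞}.
(a,b)_41: α=2, u≡27; β=1, v≡28 (mod 41); (27|41)=-1, (28|41)=-1; sign (−1)^0·-1^1·-1^2 = -1.
(a,b)_29: α=2, u≡1; β=1, v≡1 (mod 29); (1|29)=+1, (1|29)=+1; sign (−1)^0·+1^1·+1^2 = +1.
(a,b)_23: α=2, u≡9; β=1, v≡15 (mod 23); (9|23)=+1, (15|23)=-1; sign (−1)^0·+1^1·-1^2 = +1.
(a,b)_5: α=6, u≡3; β=3, v≡3 (mod 5); (3|5)=-1, (3|5)=-1; sign (−1)^0·-1^3·-1^6 = -1.
(a,b)_7: α=-4, u≡5; β=-2, v≡4 (mod 7); (5|7)=-1, (4|7)=+1; sign (−1)^0·-1^-2·+1^-4 = +1.
(a,b)_47: α=2, u≡31; β=1, v≡45 (mod 47); (31|47)=-1, (45|47)=-1; sign (−1)^0·-1^1·-1^2 = -1.
(a,b)_∞: sgn(13)=+, sgn(83545085)=+, so +1.
(a,b)_2: α=-6, β=-4; u≡5, v≡5 (mod 8); ε(u)ε(v)=0·0, αω(v)=-6·1, βω(u)=-4·1; sum ≡ 0  ⇒  +1.
(a,b)_3: α=0, u≡1; β=2, v≡2 (mod 3); (1|3)=+1, (2|3)=-1; sign (−1)^0·+1^2·-1^0 = +1.
(a,b)_13: α=7, u≡3; β=3, v≡8 (mod 13); (3|13)=+1, (8|13)=-1; sign (−1)^0·+1^3·-1^7 = -1.
Ram(13, 83545085) = {5, 13, 41, 47}; no ℚ_5-point on the conic.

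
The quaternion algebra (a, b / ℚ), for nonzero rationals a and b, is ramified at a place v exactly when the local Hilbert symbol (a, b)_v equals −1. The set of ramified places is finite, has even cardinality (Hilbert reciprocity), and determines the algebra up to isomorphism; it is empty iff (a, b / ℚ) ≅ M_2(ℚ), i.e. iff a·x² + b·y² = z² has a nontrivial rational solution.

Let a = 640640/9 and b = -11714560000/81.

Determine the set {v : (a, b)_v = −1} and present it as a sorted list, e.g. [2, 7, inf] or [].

[2, 11]

Mod squares: a ≡ 10010, b ≡ -286. Check v ∈ {∞, 2, 3, 5, 7, 11, 13}.
v=7: a=7^1·(≡1), b=7^0·(≡1) mod 7; (1|7)=+1, (1|7)=+1; (−1)^{1·0·3}·(+1)^0·(+1)^1 = +1.
v=13: a=13^1·(≡4), b=13^1·(≡4) mod 13; (4|13)=+1, (4|13)=+1; (−1)^{1·1·6}·(+1)^1·(+1)^1 = +1.
v=∞: 10010 > 0 and -286 < 0  ⇒  (a,b)_∞ = +1.
v=11: a=11^1·(≡8), b=11^1·(≡7) mod 11; (8|11)=-1, (7|11)=-1; (−1)^{1·1·5}·(-1)^1·(-1)^1 = -1.
v=3: a=3^-2·(≡2), b=3^-4·(≡2) mod 3; (2|3)=-1, (2|3)=-1; (−1)^{-2·-4·1}·(-1)^-4·(-1)^-2 = +1.
v=2: v_2(a)=7, v_2(b)=17; units ≡ 5, 1 (mod 8); ε·ε+αω+βω = 0·0+7·0+17·1 ≡ 1  ⇒  (a,b)_2 = -1.
v=5: a=5^1·(≡2), b=5^4·(≡4) mod 5; (2|5)=-1, (4|5)=+1; (−1)^{1·4·2}·(-1)^4·(+1)^1 = +1.
|Ram(10010, -286)| = 2, even; anisotropic at {2, 11}.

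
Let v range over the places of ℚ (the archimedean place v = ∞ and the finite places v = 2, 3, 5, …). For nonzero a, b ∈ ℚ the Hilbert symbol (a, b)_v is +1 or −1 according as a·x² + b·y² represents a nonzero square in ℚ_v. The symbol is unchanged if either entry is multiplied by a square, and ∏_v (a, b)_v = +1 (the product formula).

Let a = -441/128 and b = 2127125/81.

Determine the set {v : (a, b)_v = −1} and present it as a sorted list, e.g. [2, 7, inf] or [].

[2, 5, 7, 13]

Mod squares: a ≡ -2, b ≡ 85085. Check v ∈ {∞, 2, 3, 5, 7, 11, 13, 17}.
v=5: a=5^0·(≡3), b=5^3·(≡2) mod 5; (3|5)=-1, (2|5)=-1; (−1)^{0·3·2}·(-1)^3·(-1)^0 = -1.
v=17: a=17^0·(≡2), b=17^1·(≡3) mod 17; (2|17)=+1, (3|17)=-1; (−1)^{0·1·8}·(+1)^1·(-1)^0 = +1.
v=∞: -2 < 0 and 85085 > 0  ⇒  (a,b)_∞ = +1.
v=7: a=7^2·(≡6), b=7^1·(≡3) mod 7; (6|7)=-1, (3|7)=-1; (−1)^{2·1·3}·(-1)^1·(-1)^2 = -1.
v=11: a=11^0·(≡3), b=11^1·(≡7) mod 11; (3|11)=+1, (7|11)=-1; (−1)^{0·1·5}·(+1)^1·(-1)^0 = +1.
v=3: a=3^2·(≡1), b=3^-4·(≡2) mod 3; (1|3)=+1, (2|3)=-1; (−1)^{2·-4·1}·(+1)^-4·(-1)^2 = +1.
v=2: v_2(a)=-7, v_2(b)=0; units ≡ 7, 5 (mod 8); ε·ε+αω+βω = 1·0+-7·1+0·0 ≡ 1  ⇒  (a,b)_2 = -1.
v=13: a=13^0·(≡6), b=13^1·(≡11) mod 13; (6|13)=-1, (11|13)=-1; (−1)^{0·1·6}·(-1)^1·(-1)^0 = -1.
Ram(-2, 85085) = {2, 5, 7, 13}; no ℚ_2-point on the conic.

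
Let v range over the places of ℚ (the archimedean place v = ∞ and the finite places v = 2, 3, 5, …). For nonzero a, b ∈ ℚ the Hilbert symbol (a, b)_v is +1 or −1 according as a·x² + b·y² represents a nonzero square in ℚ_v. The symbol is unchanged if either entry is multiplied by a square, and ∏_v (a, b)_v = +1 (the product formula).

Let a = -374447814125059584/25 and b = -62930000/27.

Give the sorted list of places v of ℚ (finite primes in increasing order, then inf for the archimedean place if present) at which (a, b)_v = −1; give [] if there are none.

[3, inf]

(a, b) ≡ (-28014, -18879) mod (ℚ^×)²; places V = {2, 3, 5, 7, 13, 23, 29, 31, ∞}.
(a,b)_31: α=2, u≡8; β=1, v≡30 (mod 31); (8|31)=+1, (30|31)=-1; sign (−1)^0·+1^1·-1^2 = +1.
(a,b)_3: α=9, u≡1; β=-3, v≡1 (mod 3); (1|3)=+1, (1|3)=+1; sign (−1)^1·+1^-3·+1^9 = -1.
(a,b)_7: α=3, u≡1; β=1, v≡5 (mod 7); (1|7)=+1, (5|7)=-1; sign (−1)^1·+1^1·-1^3 = +1.
(a,b)_∞: sgn(-28014)=−, sgn(-18879)=−, so -1.
(a,b)_23: α=1, u≡1; β=0, v≡6 (mod 23); (1|23)=+1, (6|23)=+1; sign (−1)^0·+1^0·+1^1 = +1.
(a,b)_5: α=-2, u≡1; β=4, v≡1 (mod 5); (1|5)=+1, (1|5)=+1; sign (−1)^0·+1^4·+1^-2 = +1.
(a,b)_29: α=1, u≡6; β=1, v≡23 (mod 29); (6|29)=+1, (23|29)=+1; sign (−1)^0·+1^1·+1^1 = +1.
(a,b)_13: α=2, u≡4; β=0, v≡10 (mod 13); (4|13)=+1, (10|13)=+1; sign (−1)^0·+1^0·+1^2 = +1.
(a,b)_2: α=9, β=4; u≡1, v≡1 (mod 8); ε(u)ε(v)=0·0, αω(v)=9·0, βω(u)=4·0; sum ≡ 0  ⇒  +1.
|Ram(-28014, -18879)| = 2, even; anisotropic at {3, ∞}.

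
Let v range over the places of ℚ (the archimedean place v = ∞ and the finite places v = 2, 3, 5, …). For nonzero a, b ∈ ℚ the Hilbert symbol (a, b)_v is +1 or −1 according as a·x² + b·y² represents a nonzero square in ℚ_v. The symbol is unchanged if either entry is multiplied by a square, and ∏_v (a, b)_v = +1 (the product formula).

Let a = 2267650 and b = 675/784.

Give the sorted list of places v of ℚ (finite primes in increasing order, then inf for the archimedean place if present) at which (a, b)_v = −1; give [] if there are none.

[2, 7, 19, 31]

(a, b) ≡ (90706, 3) mod (ℚ^×)²; places V = {2, 3, 5, 7, 11, 19, 31, ∞}.
(a,b)_7: α=1, u≡4; β=-2, v≡5 (mod 7); (4|7)=+1, (5|7)=-1; sign (−1)^0·+1^-2·-1^1 = -1.
(a,b)_5: α=2, u≡1; β=2, v≡3 (mod 5); (1|5)=+1, (3|5)=-1; sign (−1)^0·+1^2·-1^2 = +1.
(a,b)_∞: sgn(90706)=+, sgn(3)=+, so +1.
(a,b)_19: α=1, u≡11; β=0, v≡2 (mod 19); (11|19)=+1, (2|19)=-1; sign (−1)^0·+1^0·-1^1 = -1.
(a,b)_2: α=1, β=-4; u≡1, v≡3 (mod 8); ε(u)ε(v)=0·1, αω(v)=1·1, βω(u)=-4·0; sum ≡ 1  ⇒  -1.
(a,b)_31: α=1, u≡21; β=0, v≡13 (mod 31); (21|31)=-1, (13|31)=-1; sign (−1)^0·-1^0·-1^1 = -1.
(a,b)_11: α=1, u≡10; β=0, v≡5 (mod 11); (10|11)=-1, (5|11)=+1; sign (−1)^0·-1^0·+1^1 = +1.
(a,b)_3: α=0, u≡1; β=3, v≡1 (mod 3); (1|3)=+1, (1|3)=+1; sign (−1)^0·+1^3·+1^0 = +1.
Ram(90706, 3) = {2, 7, 19, 31}; no ℚ_2-point on the conic.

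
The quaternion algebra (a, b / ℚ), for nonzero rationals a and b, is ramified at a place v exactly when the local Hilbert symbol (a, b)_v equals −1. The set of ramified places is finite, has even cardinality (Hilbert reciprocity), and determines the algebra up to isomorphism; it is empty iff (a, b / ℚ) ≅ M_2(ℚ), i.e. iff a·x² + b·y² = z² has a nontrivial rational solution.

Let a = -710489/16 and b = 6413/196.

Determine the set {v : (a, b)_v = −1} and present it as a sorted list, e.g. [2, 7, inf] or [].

Mod squares: a ≡ -710489, b ≡ 53. Check v ∈ {∞, 2, 7, 11, 13, 31, 41, 43, 53}.
v=43: a=43^1·(≡2), b=43^0·(≡11) mod 43; (2|43)=-1, (11|43)=+1; (−1)^{1·0·21}·(-1)^0·(+1)^1 = +1.
v=53: a=53^0·(≡25), b=53^1·(≡9) mod 53; (25|53)=+1, (9|53)=+1; (−1)^{0·1·26}·(+1)^1·(+1)^0 = +1.
v=13: a=13^1·(≡4), b=13^0·(≡4) mod 13; (4|13)=+1, (4|13)=+1; (−1)^{1·0·6}·(+1)^0·(+1)^1 = +1.
v=31: a=31^1·(≡11), b=31^0·(≡12) mod 31; (11|31)=-1, (12|31)=-1; (−1)^{1·0·15}·(-1)^0·(-1)^1 = -1.
v=∞: -710489 < 0 and 53 > 0  ⇒  (a,b)_∞ = +1.
v=2: v_2(a)=-4, v_2(b)=-2; units ≡ 7, 5 (mod 8); ε·ε+αω+βω = 1·0+-4·1+-2·0 ≡ 0  ⇒  (a,b)_2 = +1.
v=7: a=7^0·(≡2), b=7^-2·(≡2) mod 7; (2|7)=+1, (2|7)=+1; (−1)^{0·-2·3}·(+1)^-2·(+1)^0 = +1.
v=11: a=11^0·(≡9), b=11^2·(≡1) mod 11; (9|11)=+1, (1|11)=+1; (−1)^{0·2·5}·(+1)^2·(+1)^0 = +1.
v=41: a=41^1·(≡6), b=41^0·(≡30) mod 41; (6|41)=-1, (30|41)=-1; (−1)^{1·0·20}·(-1)^0·(-1)^1 = -1.
Ram(-710489, 53) = {31, 41}; no ℚ_31-point on the conic.

[31, 41]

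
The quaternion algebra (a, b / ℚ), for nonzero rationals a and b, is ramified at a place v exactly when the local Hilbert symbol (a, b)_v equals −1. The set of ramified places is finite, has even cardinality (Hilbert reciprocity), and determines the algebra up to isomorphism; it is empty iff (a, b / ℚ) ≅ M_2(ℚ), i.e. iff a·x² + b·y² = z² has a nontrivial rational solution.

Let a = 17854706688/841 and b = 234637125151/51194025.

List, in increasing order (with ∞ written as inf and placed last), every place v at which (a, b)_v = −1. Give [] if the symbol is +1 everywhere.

Mod squares: a ≡ 357, b ≡ 101959. Check v ∈ {∞, 2, 3, 5, 7, 11, 13, 17, 23, 29, 31, 37, 41, 53}.
v=23: a=23^0·(≡2), b=23^1·(≡10) mod 23; (2|23)=+1, (10|23)=-1; (−1)^{0·1·11}·(+1)^1·(-1)^0 = +1.
v=11: a=11^0·(≡1), b=11^1·(≡6) mod 11; (1|11)=+1, (6|11)=-1; (−1)^{0·1·5}·(+1)^1·(-1)^0 = +1.
v=41: a=41^0·(≡35), b=41^2·(≡21) mod 41; (35|41)=-1, (21|41)=+1; (−1)^{0·2·20}·(-1)^2·(+1)^0 = +1.
v=5: a=5^0·(≡3), b=5^-2·(≡1) mod 5; (3|5)=-1, (1|5)=+1; (−1)^{0·-2·2}·(-1)^-2·(+1)^0 = +1.
v=13: a=13^2·(≡7), b=13^1·(≡1) mod 13; (7|13)=-1, (1|13)=+1; (−1)^{2·1·6}·(-1)^1·(+1)^2 = -1.
v=17: a=17^3·(≡15), b=17^0·(≡6) mod 17; (15|17)=+1, (6|17)=-1; (−1)^{3·0·8}·(+1)^0·(-1)^3 = -1.
v=31: a=31^0·(≡2), b=31^1·(≡21) mod 31; (2|31)=+1, (21|31)=-1; (−1)^{0·1·15}·(+1)^1·(-1)^0 = +1.
v=53: a=53^0·(≡51), b=53^-2·(≡16) mod 53; (51|53)=-1, (16|53)=+1; (−1)^{0·-2·26}·(-1)^-2·(+1)^0 = +1.
v=∞: 357 > 0 and 101959 > 0  ⇒  (a,b)_∞ = +1.
v=2: v_2(a)=10, v_2(b)=0; units ≡ 5, 7 (mod 8); ε·ε+αω+βω = 0·1+10·0+0·1 ≡ 0  ⇒  (a,b)_2 = +1.
v=29: a=29^-2·(≡28), b=29^0·(≡5) mod 29; (28|29)=+1, (5|29)=+1; (−1)^{-2·0·14}·(+1)^0·(+1)^-2 = +1.
v=7: a=7^1·(≡1), b=7^0·(≡2) mod 7; (1|7)=+1, (2|7)=+1; (−1)^{1·0·3}·(+1)^0·(+1)^1 = +1.
v=37: a=37^0·(≡14), b=37^2·(≡8) mod 37; (14|37)=-1, (8|37)=-1; (−1)^{0·2·18}·(-1)^2·(-1)^0 = +1.
v=3: a=3^1·(≡2), b=3^-6·(≡1) mod 3; (2|3)=-1, (1|3)=+1; (−1)^{1·-6·1}·(-1)^-6·(+1)^1 = +1.
(357, 101959 / ℚ) ramifies at {13, 17}: a division algebra.

[13, 17]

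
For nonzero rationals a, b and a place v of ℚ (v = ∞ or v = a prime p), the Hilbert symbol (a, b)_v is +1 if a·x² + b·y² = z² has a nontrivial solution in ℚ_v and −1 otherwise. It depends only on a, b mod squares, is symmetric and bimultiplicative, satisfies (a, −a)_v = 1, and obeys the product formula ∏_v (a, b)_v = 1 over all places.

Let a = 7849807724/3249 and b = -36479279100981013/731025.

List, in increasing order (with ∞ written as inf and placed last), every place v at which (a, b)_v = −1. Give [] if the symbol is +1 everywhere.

Mod squares: a ≡ 30659, b ≡ -1333. Check v ∈ {∞, 2, 3, 5, 11, 19, 23, 29, 31, 43}.
v=2: v_2(a)=2, v_2(b)=0; units ≡ 3, 3 (mod 8); ε·ε+αω+βω = 1·1+2·1+0·1 ≡ 1  ⇒  (a,b)_2 = -1.
v=31: a=31^1·(≡19), b=31^3·(≡19) mod 31; (19|31)=+1, (19|31)=+1; (−1)^{1·3·15}·(+1)^3·(+1)^1 = -1.
v=11: a=11^2·(≡2), b=11^2·(≡9) mod 11; (2|11)=-1, (9|11)=+1; (−1)^{2·2·5}·(-1)^2·(+1)^2 = +1.
v=∞: 30659 > 0 and -1333 < 0  ⇒  (a,b)_∞ = +1.
v=43: a=43^1·(≡11), b=43^1·(≡2) mod 43; (11|43)=+1, (2|43)=-1; (−1)^{1·1·21}·(+1)^1·(-1)^1 = +1.
v=23: a=23^3·(≡19), b=23^4·(≡13) mod 23; (19|23)=-1, (13|23)=+1; (−1)^{3·4·11}·(-1)^4·(+1)^3 = +1.
v=5: a=5^0·(≡1), b=5^-2·(≡2) mod 5; (1|5)=+1, (2|5)=-1; (−1)^{0·-2·2}·(+1)^-2·(-1)^0 = +1.
v=29: a=29^0·(≡28), b=29^2·(≡5) mod 29; (28|29)=+1, (5|29)=+1; (−1)^{0·2·14}·(+1)^2·(+1)^0 = +1.
v=19: a=19^-2·(≡2), b=19^-2·(≡5) mod 19; (2|19)=-1, (5|19)=+1; (−1)^{-2·-2·9}·(-1)^-2·(+1)^-2 = +1.
v=3: a=3^-2·(≡2), b=3^-4·(≡2) mod 3; (2|3)=-1, (2|3)=-1; (−1)^{-2·-4·1}·(-1)^-4·(-1)^-2 = +1.
Ram(30659, -1333) = {2, 31}; no ℚ_2-point on the conic.

[2, 31]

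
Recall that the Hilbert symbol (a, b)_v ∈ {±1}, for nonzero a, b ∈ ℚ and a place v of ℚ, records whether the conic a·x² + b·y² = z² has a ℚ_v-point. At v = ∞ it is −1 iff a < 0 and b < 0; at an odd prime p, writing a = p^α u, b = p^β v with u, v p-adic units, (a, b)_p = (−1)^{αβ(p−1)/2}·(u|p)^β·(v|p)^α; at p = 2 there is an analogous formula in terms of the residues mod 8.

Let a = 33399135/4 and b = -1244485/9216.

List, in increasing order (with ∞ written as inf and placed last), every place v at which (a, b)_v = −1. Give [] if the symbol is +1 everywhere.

(a, b) ≡ (935, -85) mod (ℚ^×)²; places V = {2, 3, 5, 7, 11, 17, ∞}.
(a,b)_11: α=1, u≡8; β=4, v≡4 (mod 11); (8|11)=-1, (4|11)=+1; sign (−1)^0·-1^4·+1^1 = +1.
(a,b)_3: α=6, u≡2; β=-2, v≡2 (mod 3); (2|3)=-1, (2|3)=-1; sign (−1)^0·-1^-2·-1^6 = +1.
(a,b)_5: α=1, u≡3; β=1, v≡3 (mod 5); (3|5)=-1, (3|5)=-1; sign (−1)^0·-1^1·-1^1 = +1.
(a,b)_17: α=1, u≡4; β=1, v≡7 (mod 17); (4|17)=+1, (7|17)=-1; sign (−1)^0·+1^1·-1^1 = -1.
(a,b)_∞: sgn(935)=+, sgn(-85)=−, so +1.
(a,b)_7: α=2, u≡1; β=0, v≡6 (mod 7); (1|7)=+1, (6|7)=-1; sign (−1)^0·+1^0·-1^2 = +1.
(a,b)_2: α=-2, β=-10; u≡7, v≡3 (mod 8); ε(u)ε(v)=1·1, αω(v)=-2·1, βω(u)=-10·0; sum ≡ 1  ⇒  -1.
|Ram(935, -85)| = 2, even; anisotropic at {2, 17}.

[2, 17]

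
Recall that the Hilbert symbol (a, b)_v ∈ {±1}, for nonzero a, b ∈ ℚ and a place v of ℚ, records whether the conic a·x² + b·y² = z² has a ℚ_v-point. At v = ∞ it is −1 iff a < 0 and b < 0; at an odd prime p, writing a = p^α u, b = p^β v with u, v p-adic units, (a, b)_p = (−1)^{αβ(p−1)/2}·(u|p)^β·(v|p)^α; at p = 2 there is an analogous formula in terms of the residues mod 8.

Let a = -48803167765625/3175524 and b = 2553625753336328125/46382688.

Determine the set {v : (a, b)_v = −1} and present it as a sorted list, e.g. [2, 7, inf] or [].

(a, b) ≡ (-713, 62062) mod (ℚ^×)²; places V = {2, 3, 5, 7, 11, 13, 23, 31, ∞}.
(a,b)_11: α=-2, u≡10; β=-5, v≡2 (mod 11); (10|11)=-1, (2|11)=-1; sign (−1)^0·-1^-5·-1^-2 = -1.
(a,b)_7: α=2, u≡2; β=3, v≡2 (mod 7); (2|7)=+1, (2|7)=+1; sign (−1)^0·+1^3·+1^2 = +1.
(a,b)_5: α=6, u≡2; β=8, v≡2 (mod 5); (2|5)=-1, (2|5)=-1; sign (−1)^0·-1^8·-1^6 = +1.
(a,b)_13: α=2, u≡2; β=3, v≡10 (mod 13); (2|13)=-1, (10|13)=+1; sign (−1)^0·-1^3·+1^2 = -1.
(a,b)_23: α=3, u≡20; β=4, v≡4 (mod 23); (20|23)=-1, (4|23)=+1; sign (−1)^0·-1^4·+1^3 = +1.
(a,b)_∞: sgn(-713)=−, sgn(62062)=+, so +1.
(a,b)_2: α=-2, β=-5; u≡7, v≡7 (mod 8); ε(u)ε(v)=1·1, αω(v)=-2·0, βω(u)=-5·0; sum ≡ 1  ⇒  -1.
(a,b)_31: α=1, u≡8; β=1, v≡7 (mod 31); (8|31)=+1, (7|31)=+1; sign (−1)^1·+1^1·+1^1 = -1.
(a,b)_3: α=-8, u≡1; β=-2, v≡1 (mod 3); (1|3)=+1, (1|3)=+1; sign (−1)^0·+1^-2·+1^-8 = +1.
(-713, 62062 / ℚ) ramifies at {2, 11, 13, 31}: a division algebra.

[2, 11, 13, 31]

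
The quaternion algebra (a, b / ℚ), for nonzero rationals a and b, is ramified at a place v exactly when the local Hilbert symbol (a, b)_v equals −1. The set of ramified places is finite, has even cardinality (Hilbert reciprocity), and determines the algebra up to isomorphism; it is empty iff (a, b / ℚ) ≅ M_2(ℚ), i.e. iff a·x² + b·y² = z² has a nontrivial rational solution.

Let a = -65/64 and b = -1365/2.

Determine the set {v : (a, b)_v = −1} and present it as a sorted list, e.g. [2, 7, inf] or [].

[2, 5, 7, inf]

(a, b) ≡ (-65, -2730) mod (ℚ^×)²; places V = {2, 3, 5, 7, 13, ∞}.
(a,b)_∞: sgn(-65)=−, sgn(-2730)=−, so -1.
(a,b)_5: α=1, u≡3; β=1, v≡1 (mod 5); (3|5)=-1, (1|5)=+1; sign (−1)^0·-1^1·+1^1 = -1.
(a,b)_13: α=1, u≡5; β=1, v≡6 (mod 13); (5|13)=-1, (6|13)=-1; sign (−1)^0·-1^1·-1^1 = +1.
(a,b)_2: α=-6, β=-1; u≡7, v≡3 (mod 8); ε(u)ε(v)=1·1, αω(v)=-6·1, βω(u)=-1·0; sum ≡ 1  ⇒  -1.
(a,b)_7: α=0, u≡5; β=1, v≡4 (mod 7); (5|7)=-1, (4|7)=+1; sign (−1)^0·-1^1·+1^0 = -1.
(a,b)_3: α=0, u≡1; β=1, v≡2 (mod 3); (1|3)=+1, (2|3)=-1; sign (−1)^0·+1^1·-1^0 = +1.
Ram(-65, -2730) = {2, 5, 7, ∞}; no ℚ_2-point on the conic.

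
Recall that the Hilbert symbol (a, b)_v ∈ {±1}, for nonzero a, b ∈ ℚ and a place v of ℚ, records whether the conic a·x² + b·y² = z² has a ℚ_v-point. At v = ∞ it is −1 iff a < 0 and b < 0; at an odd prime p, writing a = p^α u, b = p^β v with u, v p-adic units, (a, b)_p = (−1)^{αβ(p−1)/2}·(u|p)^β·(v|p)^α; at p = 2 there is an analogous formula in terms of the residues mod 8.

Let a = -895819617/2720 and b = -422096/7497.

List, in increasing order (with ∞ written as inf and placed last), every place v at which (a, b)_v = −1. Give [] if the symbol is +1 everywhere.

(a, b) ≡ (-345327290, -448477) mod (ℚ^×)²; places V = {2, 3, 5, 7, 11, 17, 23, 31, 37, ∞}.
(a,b)_23: α=1, u≡16; β=1, v≡21 (mod 23); (16|23)=+1, (21|23)=-1; sign (−1)^1·+1^1·-1^1 = +1.
(a,b)_∞: sgn(-345327290)=−, sgn(-448477)=−, so -1.
(a,b)_11: α=1, u≡4; β=0, v≡3 (mod 11); (4|11)=+1, (3|11)=+1; sign (−1)^0·+1^0·+1^1 = +1.
(a,b)_2: α=-5, β=4; u≡3, v≡3 (mod 8); ε(u)ε(v)=1·1, αω(v)=-5·1, βω(u)=4·1; sum ≡ 0  ⇒  +1.
(a,b)_7: α=3, u≡4; β=-2, v≡3 (mod 7); (4|7)=+1, (3|7)=-1; sign (−1)^0·+1^-2·-1^3 = -1.
(a,b)_37: α=1, u≡32; β=1, v≡22 (mod 37); (32|37)=-1, (22|37)=-1; sign (−1)^0·-1^1·-1^1 = +1.
(a,b)_3: α=2, u≡1; β=-2, v≡2 (mod 3); (1|3)=+1, (2|3)=-1; sign (−1)^0·+1^-2·-1^2 = +1.
(a,b)_31: α=1, u≡21; β=1, v≡20 (mod 31); (21|31)=-1, (20|31)=+1; sign (−1)^1·-1^1·+1^1 = +1.
(a,b)_17: α=-1, u≡1; β=-1, v≡3 (mod 17); (1|17)=+1, (3|17)=-1; sign (−1)^0·+1^-1·-1^-1 = -1.
(a,b)_5: α=-1, u≡2; β=0, v≡2 (mod 5); (2|5)=-1, (2|5)=-1; sign (−1)^0·-1^0·-1^-1 = -1.
(-345327290, -448477 / ℚ) ramifies at {5, 7, 17, ∞}: a division algebra.

[5, 7, 17, inf]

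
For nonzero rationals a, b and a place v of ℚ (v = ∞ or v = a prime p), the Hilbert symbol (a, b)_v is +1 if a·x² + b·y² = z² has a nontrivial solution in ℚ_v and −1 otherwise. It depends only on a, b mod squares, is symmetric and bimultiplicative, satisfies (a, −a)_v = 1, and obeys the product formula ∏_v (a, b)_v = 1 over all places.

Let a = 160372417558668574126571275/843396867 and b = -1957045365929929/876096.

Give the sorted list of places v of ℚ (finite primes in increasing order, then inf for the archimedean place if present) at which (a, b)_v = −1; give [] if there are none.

[3, 17, 29, 43]

(a, b) ≡ (1353, -657169) mod (ℚ^×)²; places V = {2, 3, 5, 11, 13, 17, 23, 29, 31, 41, 43, ∞}.
(a,b)_23: α=-2, u≡5; β=0, v≡14 (mod 23); (5|23)=-1, (14|23)=-1; sign (−1)^0·-1^0·-1^-2 = +1.
(a,b)_41: α=3, u≡36; β=2, v≡21 (mod 41); (36|41)=+1, (21|41)=+1; sign (−1)^0·+1^2·+1^3 = +1.
(a,b)_3: α=-13, u≡1; β=-4, v≡2 (mod 3); (1|3)=+1, (2|3)=-1; sign (−1)^0·+1^-4·-1^-13 = -1.
(a,b)_2: α=0, β=-6; u≡1, v≡7 (mod 8); ε(u)ε(v)=0·1, αω(v)=0·0, βω(u)=-6·0; sum ≡ 0  ⇒  +1.
(a,b)_∞: sgn(1353)=+, sgn(-657169)=−, so +1.
(a,b)_43: α=0, u≡20; β=1, v≡4 (mod 43); (20|43)=-1, (4|43)=+1; sign (−1)^0·-1^1·+1^0 = -1.
(a,b)_31: α=2, u≡16; β=1, v≡28 (mod 31); (16|31)=+1, (28|31)=+1; sign (−1)^0·+1^1·+1^2 = +1.
(a,b)_11: α=9, u≡6; β=6, v≡3 (mod 11); (6|11)=-1, (3|11)=+1; sign (−1)^0·-1^6·+1^9 = +1.
(a,b)_29: α=2, u≡14; β=1, v≡18 (mod 29); (14|29)=-1, (18|29)=-1; sign (−1)^0·-1^1·-1^2 = -1.
(a,b)_5: α=2, u≡3; β=0, v≡1 (mod 5); (3|5)=-1, (1|5)=+1; sign (−1)^0·-1^0·+1^2 = +1.
(a,b)_17: α=2, u≡10; β=1, v≡1 (mod 17); (10|17)=-1, (1|17)=+1; sign (−1)^0·-1^1·+1^2 = -1.
(a,b)_13: α=2, u≡12; β=-2, v≡5 (mod 13); (12|13)=+1, (5|13)=-1; sign (−1)^0·+1^-2·-1^2 = +1.
(1353, -657169 / ℚ) ramifies at {3, 17, 29, 43}: a division algebra.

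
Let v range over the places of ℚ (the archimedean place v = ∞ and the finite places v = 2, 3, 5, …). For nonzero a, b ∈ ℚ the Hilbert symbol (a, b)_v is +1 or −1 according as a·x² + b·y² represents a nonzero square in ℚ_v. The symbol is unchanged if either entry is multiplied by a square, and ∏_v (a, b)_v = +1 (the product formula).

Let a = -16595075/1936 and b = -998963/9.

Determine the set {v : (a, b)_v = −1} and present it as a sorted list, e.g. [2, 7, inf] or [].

[23, 31, 37, inf]

(a, b) ≡ (-13547, -20387) mod (ℚ^×)²; places V = {2, 3, 5, 7, 11, 19, 23, 29, 31, 37, ∞}.
(a,b)_31: α=1, u≡1; β=0, v≡22 (mod 31); (1|31)=+1, (22|31)=-1; sign (−1)^0·+1^0·-1^1 = -1.
(a,b)_∞: sgn(-13547)=−, sgn(-20387)=−, so -1.
(a,b)_3: α=0, u≡1; β=-2, v≡1 (mod 3); (1|3)=+1, (1|3)=+1; sign (−1)^0·+1^-2·+1^0 = +1.
(a,b)_23: α=1, u≡2; β=0, v≡20 (mod 23); (2|23)=+1, (20|23)=-1; sign (−1)^0·+1^0·-1^1 = -1.
(a,b)_7: α=2, u≡5; β=2, v≡2 (mod 7); (5|7)=-1, (2|7)=+1; sign (−1)^0·-1^2·+1^2 = +1.
(a,b)_11: α=-2, u≡4; β=0, v≡10 (mod 11); (4|11)=+1, (10|11)=-1; sign (−1)^0·+1^0·-1^-2 = +1.
(a,b)_29: α=0, u≡4; β=1, v≡7 (mod 29); (4|29)=+1, (7|29)=+1; sign (−1)^0·+1^1·+1^0 = +1.
(a,b)_19: α=1, u≡7; β=1, v≡8 (mod 19); (7|19)=+1, (8|19)=-1; sign (−1)^1·+1^1·-1^1 = +1.
(a,b)_2: α=-4, β=0; u≡5, v≡5 (mod 8); ε(u)ε(v)=0·0, αω(v)=-4·1, βω(u)=0·1; sum ≡ 0  ⇒  +1.
(a,b)_5: α=2, u≡2; β=0, v≡3 (mod 5); (2|5)=-1, (3|5)=-1; sign (−1)^0·-1^0·-1^2 = +1.
(a,b)_37: α=0, u≡23; β=1, v≡30 (mod 37); (23|37)=-1, (30|37)=+1; sign (−1)^0·-1^1·+1^0 = -1.
|Ram(-13547, -20387)| = 4, even; anisotropic at {23, 31, 37, ∞}.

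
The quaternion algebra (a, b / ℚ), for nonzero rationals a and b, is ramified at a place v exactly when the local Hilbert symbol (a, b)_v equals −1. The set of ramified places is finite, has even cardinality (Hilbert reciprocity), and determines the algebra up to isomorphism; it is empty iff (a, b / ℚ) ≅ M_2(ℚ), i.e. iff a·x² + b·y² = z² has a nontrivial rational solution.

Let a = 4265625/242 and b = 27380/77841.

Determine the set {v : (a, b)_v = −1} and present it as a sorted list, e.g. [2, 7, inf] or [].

[2, 3, 7, 13]

(a, b) ≡ (546, 5) mod (ℚ^×)²; places V = {2, 3, 5, 7, 11, 13, 31, 37, ∞}.
(a,b)_7: α=1, u≡1; β=0, v≡3 (mod 7); (1|7)=+1, (3|7)=-1; sign (−1)^0·+1^0·-1^1 = -1.
(a,b)_31: α=0, u≡1; β=-2, v≡2 (mod 31); (1|31)=+1, (2|31)=+1; sign (−1)^0·+1^-2·+1^0 = +1.
(a,b)_∞: sgn(546)=+, sgn(5)=+, so +1.
(a,b)_37: α=0, u≡4; β=2, v≡13 (mod 37); (4|37)=+1, (13|37)=-1; sign (−1)^0·+1^2·-1^0 = +1.
(a,b)_3: α=1, u≡2; β=-4, v≡2 (mod 3); (2|3)=-1, (2|3)=-1; sign (−1)^0·-1^-4·-1^1 = -1.
(a,b)_13: α=1, u≡12; β=0, v≡8 (mod 13); (12|13)=+1, (8|13)=-1; sign (−1)^0·+1^0·-1^1 = -1.
(a,b)_5: α=6, u≡4; β=1, v≡1 (mod 5); (4|5)=+1, (1|5)=+1; sign (−1)^0·+1^1·+1^6 = +1.
(a,b)_11: α=-2, u≡6; β=0, v≡9 (mod 11); (6|11)=-1, (9|11)=+1; sign (−1)^0·-1^0·+1^-2 = +1.
(a,b)_2: α=-1, β=2; u≡1, v≡5 (mod 8); ε(u)ε(v)=0·0, αω(v)=-1·1, βω(u)=2·0; sum ≡ 1  ⇒  -1.
|Ram(546, 5)| = 4, even; anisotropic at {2, 3, 7, 13}.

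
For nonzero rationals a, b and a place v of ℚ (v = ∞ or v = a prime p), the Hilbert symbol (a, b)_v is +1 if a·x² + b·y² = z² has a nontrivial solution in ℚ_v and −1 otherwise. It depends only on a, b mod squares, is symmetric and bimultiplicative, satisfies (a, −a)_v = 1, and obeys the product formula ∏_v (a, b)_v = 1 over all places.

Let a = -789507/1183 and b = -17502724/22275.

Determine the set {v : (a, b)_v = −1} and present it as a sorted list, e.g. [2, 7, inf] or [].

(a, b) ≡ (-21, -133331) mod (ℚ^×)²; places V = {2, 3, 5, 7, 11, 13, 17, 19, 23, 31, ∞}.
(a,b)_19: α=2, u≡11; β=2, v≡6 (mod 19); (11|19)=+1, (6|19)=+1; sign (−1)^0·+1^2·+1^2 = +1.
(a,b)_∞: sgn(-21)=−, sgn(-133331)=−, so -1.
(a,b)_3: α=7, u≡2; β=-4, v≡1 (mod 3); (2|3)=-1, (1|3)=+1; sign (−1)^0·-1^-4·+1^7 = +1.
(a,b)_11: α=0, u≡3; β=-1, v≡3 (mod 11); (3|11)=+1, (3|11)=+1; sign (−1)^0·+1^-1·+1^0 = +1.
(a,b)_13: α=-2, u≡5; β=0, v≡10 (mod 13); (5|13)=-1, (10|13)=+1; sign (−1)^0·-1^0·+1^-2 = +1.
(a,b)_7: α=-1, u≡2; β=0, v≡6 (mod 7); (2|7)=+1, (6|7)=-1; sign (−1)^0·+1^0·-1^-1 = -1.
(a,b)_17: α=0, u≡16; β=1, v≡10 (mod 17); (16|17)=+1, (10|17)=-1; sign (−1)^0·+1^1·-1^0 = +1.
(a,b)_5: α=0, u≡1; β=-2, v≡1 (mod 5); (1|5)=+1, (1|5)=+1; sign (−1)^0·+1^-2·+1^0 = +1.
(a,b)_23: α=0, u≡6; β=1, v≡20 (mod 23); (6|23)=+1, (20|23)=-1; sign (−1)^0·+1^1·-1^0 = +1.
(a,b)_2: α=0, β=2; u≡3, v≡5 (mod 8); ε(u)ε(v)=1·0, αω(v)=0·1, βω(u)=2·1; sum ≡ 0  ⇒  +1.
(a,b)_31: α=0, u≡25; β=1, v≡20 (mod 31); (25|31)=+1, (20|31)=+1; sign (−1)^0·+1^1·+1^0 = +1.
(-21, -133331 / ℚ) ramifies at {7, ∞}: a division algebra.

[7, inf]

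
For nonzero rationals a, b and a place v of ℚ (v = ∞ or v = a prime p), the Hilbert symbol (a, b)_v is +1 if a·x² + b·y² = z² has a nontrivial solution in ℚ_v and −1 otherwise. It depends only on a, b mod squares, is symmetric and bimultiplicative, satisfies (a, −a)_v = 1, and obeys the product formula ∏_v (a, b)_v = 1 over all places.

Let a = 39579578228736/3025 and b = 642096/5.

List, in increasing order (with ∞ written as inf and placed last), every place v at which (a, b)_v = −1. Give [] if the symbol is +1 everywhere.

[2, 3, 7, 13]

(a, b) ≡ (6, 455) mod (ℚ^×)²; places V = {2, 3, 5, 7, 11, 13, ∞}.
(a,b)_7: α=6, u≡3; β=3, v≡2 (mod 7); (3|7)=-1, (2|7)=+1; sign (−1)^0·-1^3·+1^6 = -1.
(a,b)_2: α=13, β=4; u≡3, v≡7 (mod 8); ε(u)ε(v)=1·1, αω(v)=13·0, βω(u)=4·1; sum ≡ 1  ⇒  -1.
(a,b)_5: α=-2, u≡1; β=-1, v≡1 (mod 5); (1|5)=+1, (1|5)=+1; sign (−1)^0·+1^-1·+1^-2 = +1.
(a,b)_∞: sgn(6)=+, sgn(455)=+, so +1.
(a,b)_11: α=-2, u≡6; β=0, v≡3 (mod 11); (6|11)=-1, (3|11)=+1; sign (−1)^0·-1^0·+1^-2 = +1.
(a,b)_3: α=5, u≡2; β=2, v≡2 (mod 3); (2|3)=-1, (2|3)=-1; sign (−1)^0·-1^2·-1^5 = -1.
(a,b)_13: α=2, u≡11; β=1, v≡1 (mod 13); (11|13)=-1, (1|13)=+1; sign (−1)^0·-1^1·+1^2 = -1.
Ram(6, 455) = {2, 3, 7, 13}; no ℚ_2-point on the conic.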